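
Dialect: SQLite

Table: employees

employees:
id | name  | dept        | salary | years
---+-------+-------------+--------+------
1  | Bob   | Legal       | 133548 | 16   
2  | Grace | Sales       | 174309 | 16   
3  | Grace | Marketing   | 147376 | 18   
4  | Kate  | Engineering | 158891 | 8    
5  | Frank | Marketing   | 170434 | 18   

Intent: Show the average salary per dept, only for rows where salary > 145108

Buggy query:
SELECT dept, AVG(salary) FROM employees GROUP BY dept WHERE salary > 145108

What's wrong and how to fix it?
Bug: WHERE cannot follow GROUP BY

Fix: Place WHERE between FROM and GROUP BY

Corrected query:
SELECT dept, AVG(salary) FROM employees WHERE salary > 145108 GROUP BY dept

Result:
dept        | AVG(salary)
------------+------------
Engineering | 158891     
Marketing   | 158905     
Sales       | 174309     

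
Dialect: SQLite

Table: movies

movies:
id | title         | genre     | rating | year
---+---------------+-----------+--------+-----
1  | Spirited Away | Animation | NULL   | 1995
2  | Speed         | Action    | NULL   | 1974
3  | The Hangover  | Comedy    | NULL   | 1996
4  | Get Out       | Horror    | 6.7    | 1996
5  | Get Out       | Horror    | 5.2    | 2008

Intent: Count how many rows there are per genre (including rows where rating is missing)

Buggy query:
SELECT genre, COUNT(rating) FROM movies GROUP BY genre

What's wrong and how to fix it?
Bug: COUNT(rating) skips NULLs, so groups with missing rating are undercounted

Fix: Use COUNT(*) to count all rows regardless of NULL

Corrected query:
SELECT genre, COUNT(*) FROM movies GROUP BY genre

Result:
genre     | COUNT(*)
----------+---------
Action    | 1       
Animation | 1       
Comedy    | 1       
Horror    | 2       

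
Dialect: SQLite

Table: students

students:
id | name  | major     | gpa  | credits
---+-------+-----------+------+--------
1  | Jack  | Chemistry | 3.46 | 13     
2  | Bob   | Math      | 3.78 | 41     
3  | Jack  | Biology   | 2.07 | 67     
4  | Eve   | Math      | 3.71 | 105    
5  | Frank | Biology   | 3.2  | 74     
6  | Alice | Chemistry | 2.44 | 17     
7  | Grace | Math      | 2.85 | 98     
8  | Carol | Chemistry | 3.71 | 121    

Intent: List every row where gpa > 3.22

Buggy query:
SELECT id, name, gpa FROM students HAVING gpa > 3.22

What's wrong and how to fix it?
Bug: HAVING filters the output of aggregation, but this query has no GROUP BY and no aggregate functions, so SQLite rejects it (HAVING clause on a non-aggregate query); the condition here is per row

Fix: Use WHERE for row-level filtering

Corrected query:
SELECT id, name, gpa FROM students WHERE gpa > 3.22

Result:
id | name  | gpa 
---+-------+-----
1  | Jack  | 3.46
2  | Bob   | 3.78
4  | Eve   | 3.71
8  | Carol | 3.71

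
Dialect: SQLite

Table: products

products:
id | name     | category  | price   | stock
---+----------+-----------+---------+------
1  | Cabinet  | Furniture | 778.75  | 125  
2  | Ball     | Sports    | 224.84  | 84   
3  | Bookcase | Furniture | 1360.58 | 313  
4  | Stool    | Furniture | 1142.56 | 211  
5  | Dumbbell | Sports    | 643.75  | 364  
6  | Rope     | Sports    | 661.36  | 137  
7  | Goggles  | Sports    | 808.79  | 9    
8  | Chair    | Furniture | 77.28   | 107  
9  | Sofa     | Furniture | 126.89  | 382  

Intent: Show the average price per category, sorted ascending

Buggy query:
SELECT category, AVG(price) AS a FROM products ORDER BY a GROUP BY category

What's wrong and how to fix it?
Bug: GROUP BY must precede ORDER BY

Fix: Reorder: SELECT … FROM … GROUP BY … ORDER BY …

Corrected query:
SELECT category, AVG(price) AS a FROM products GROUP BY category ORDER BY a

Result:
category  | a      
----------+--------
Sports    | 584.685
Furniture | 697.212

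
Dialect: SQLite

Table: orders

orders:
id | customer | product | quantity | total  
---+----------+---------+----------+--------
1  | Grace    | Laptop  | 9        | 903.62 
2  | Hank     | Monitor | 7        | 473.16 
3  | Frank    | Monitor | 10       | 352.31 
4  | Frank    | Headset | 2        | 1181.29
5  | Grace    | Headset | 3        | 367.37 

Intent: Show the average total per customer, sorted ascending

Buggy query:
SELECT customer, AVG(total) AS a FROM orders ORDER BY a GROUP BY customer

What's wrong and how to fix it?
Bug: GROUP BY must precede ORDER BY

Fix: Move ORDER BY to the end, after GROUP BY

Corrected query:
SELECT customer, AVG(total) AS a FROM orders GROUP BY customer ORDER BY a

Result:
customer | a      
---------+--------
Hank     | 473.16 
Grace    | 635.495
Frank    | 766.8  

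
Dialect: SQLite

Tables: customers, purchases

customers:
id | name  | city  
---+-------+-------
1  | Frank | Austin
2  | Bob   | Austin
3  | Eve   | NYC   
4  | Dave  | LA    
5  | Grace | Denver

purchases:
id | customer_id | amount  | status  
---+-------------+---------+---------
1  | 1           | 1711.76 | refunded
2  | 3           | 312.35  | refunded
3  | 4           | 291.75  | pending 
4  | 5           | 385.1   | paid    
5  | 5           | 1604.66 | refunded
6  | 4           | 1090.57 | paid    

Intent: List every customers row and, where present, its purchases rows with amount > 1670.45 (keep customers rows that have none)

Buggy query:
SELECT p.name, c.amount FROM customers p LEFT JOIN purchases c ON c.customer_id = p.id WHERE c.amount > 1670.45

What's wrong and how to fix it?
Bug: Filtering c.amount in WHERE discards the NULL rows produced by LEFT JOIN, turning it into an inner join

Fix: Move the right-table condition into the ON clause so unmatched parents are kept

Corrected query:
SELECT p.name, c.amount FROM customers p LEFT JOIN purchases c ON c.customer_id = p.id AND c.amount > 1670.45

Result:
name  | amount 
------+--------
Frank | 1711.76
Bob   | NULL   
Eve   | NULL   
Dave  | NULL   
Grace | NULL   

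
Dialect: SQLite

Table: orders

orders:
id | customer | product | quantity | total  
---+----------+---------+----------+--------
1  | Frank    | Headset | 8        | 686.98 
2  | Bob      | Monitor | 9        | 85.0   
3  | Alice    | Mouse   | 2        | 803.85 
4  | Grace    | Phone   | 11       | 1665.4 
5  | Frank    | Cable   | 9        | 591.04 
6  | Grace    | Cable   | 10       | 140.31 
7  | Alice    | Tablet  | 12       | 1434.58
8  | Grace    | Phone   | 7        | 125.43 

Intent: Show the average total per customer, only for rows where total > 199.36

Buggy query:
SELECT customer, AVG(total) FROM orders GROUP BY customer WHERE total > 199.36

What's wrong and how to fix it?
Bug: Row-level WHERE must come before GROUP BY in the clause order

Fix: Move the WHERE clause before GROUP BY

Corrected query:
SELECT customer, AVG(total) FROM orders WHERE total > 199.36 GROUP BY customer

Result:
customer | AVG(total)
---------+-----------
Alice    | 1119.215  
Frank    | 639.01    
Grace    | 1665.4    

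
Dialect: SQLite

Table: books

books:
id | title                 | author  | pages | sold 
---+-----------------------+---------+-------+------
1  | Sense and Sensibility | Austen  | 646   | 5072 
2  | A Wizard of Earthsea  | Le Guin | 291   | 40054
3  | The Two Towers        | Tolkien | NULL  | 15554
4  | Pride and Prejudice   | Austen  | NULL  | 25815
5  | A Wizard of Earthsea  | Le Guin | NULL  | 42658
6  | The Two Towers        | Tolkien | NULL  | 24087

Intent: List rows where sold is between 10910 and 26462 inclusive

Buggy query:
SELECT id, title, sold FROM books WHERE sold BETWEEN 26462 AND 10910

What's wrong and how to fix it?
Bug: The bounds are reversed; BETWEEN a AND b requires a <= b to match anything

Fix: Swap the bounds so the smaller value comes first

Corrected query:
SELECT id, title, sold FROM books WHERE sold BETWEEN 10910 AND 26462

Result:
id | title               | sold 
---+---------------------+------
3  | The Two Towers      | 15554
4  | Pride and Prejudice | 25815
6  | The Two Towers      | 24087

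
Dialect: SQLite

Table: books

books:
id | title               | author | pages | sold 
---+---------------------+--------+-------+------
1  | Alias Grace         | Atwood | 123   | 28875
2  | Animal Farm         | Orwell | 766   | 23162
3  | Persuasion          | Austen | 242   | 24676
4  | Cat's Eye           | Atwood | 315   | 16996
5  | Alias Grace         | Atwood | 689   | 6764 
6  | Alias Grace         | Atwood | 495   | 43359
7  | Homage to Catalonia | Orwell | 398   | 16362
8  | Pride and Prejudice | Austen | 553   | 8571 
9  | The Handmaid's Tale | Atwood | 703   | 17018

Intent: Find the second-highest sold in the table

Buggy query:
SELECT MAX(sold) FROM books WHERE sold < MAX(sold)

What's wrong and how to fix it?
Bug: MAX(sold) on the right of the comparison is an aggregate-in-WHERE error

Fix: Compute the overall MAX in a subquery, then take MAX of rows below it

Corrected query:
SELECT MAX(sold) FROM books WHERE sold < (SELECT MAX(sold) FROM books)

Result:
MAX(sold)
---------
28875    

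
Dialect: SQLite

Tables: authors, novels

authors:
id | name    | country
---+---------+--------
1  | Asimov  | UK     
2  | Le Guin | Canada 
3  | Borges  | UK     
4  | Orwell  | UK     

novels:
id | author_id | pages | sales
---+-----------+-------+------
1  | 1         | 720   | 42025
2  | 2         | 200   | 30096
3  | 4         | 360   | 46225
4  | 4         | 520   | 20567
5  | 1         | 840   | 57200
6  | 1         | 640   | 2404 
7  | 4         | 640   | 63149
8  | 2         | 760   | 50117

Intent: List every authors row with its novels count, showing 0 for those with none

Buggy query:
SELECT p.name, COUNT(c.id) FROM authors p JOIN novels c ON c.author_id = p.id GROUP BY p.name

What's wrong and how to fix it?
Bug: An inner join excludes parents with zero children

Fix: Switch to LEFT JOIN to retain unmatched parent rows

Corrected query:
SELECT p.name, COUNT(c.id) FROM authors p LEFT JOIN novels c ON c.author_id = p.id GROUP BY p.name

Result:
name    | COUNT(c.id)
--------+------------
Asimov  | 3          
Borges  | 0          
Le Guin | 2          
Orwell  | 3          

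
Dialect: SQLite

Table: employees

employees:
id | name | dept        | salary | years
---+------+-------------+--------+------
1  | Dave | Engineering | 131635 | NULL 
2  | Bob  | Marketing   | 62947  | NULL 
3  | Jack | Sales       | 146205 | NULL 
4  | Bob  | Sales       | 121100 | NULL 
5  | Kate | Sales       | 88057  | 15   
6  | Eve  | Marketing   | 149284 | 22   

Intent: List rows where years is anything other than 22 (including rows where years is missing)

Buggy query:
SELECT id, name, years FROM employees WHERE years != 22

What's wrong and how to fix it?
Bug: 'years != 22' is unknown when years is NULL, so NULL rows are silently excluded

Fix: Handle NULL separately with IS NULL alongside the inequality

Corrected query:
SELECT id, name, years FROM employees WHERE years != 22 OR years IS NULL

Result:
id | name | years
---+------+------
1  | Dave | NULL 
2  | Bob  | NULL 
3  | Jack | NULL 
4  | Bob  | NULL 
5  | Kate | 15   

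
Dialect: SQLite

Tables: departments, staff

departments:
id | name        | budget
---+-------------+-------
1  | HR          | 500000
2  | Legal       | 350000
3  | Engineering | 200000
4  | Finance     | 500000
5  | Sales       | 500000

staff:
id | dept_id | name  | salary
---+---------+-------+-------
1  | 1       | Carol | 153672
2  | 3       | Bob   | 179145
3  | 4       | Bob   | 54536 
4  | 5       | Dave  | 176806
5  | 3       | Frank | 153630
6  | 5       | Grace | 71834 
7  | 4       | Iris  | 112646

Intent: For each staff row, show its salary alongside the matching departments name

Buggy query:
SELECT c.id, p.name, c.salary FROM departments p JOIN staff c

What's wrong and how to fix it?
Bug: JOIN with no ON clause produces a cartesian product; every staff row pairs with every departments row

Fix: Specify the join condition linking the foreign key to the parent id

Corrected query:
SELECT c.id, p.name, c.salary FROM departments p JOIN staff c ON c.dept_id = p.id

Result:
id | name        | salary
---+-------------+-------
1  | HR          | 153672
2  | Engineering | 179145
3  | Finance     | 54536 
4  | Sales       | 176806
5  | Engineering | 153630
6  | Sales       | 71834 
7  | Finance     | 112646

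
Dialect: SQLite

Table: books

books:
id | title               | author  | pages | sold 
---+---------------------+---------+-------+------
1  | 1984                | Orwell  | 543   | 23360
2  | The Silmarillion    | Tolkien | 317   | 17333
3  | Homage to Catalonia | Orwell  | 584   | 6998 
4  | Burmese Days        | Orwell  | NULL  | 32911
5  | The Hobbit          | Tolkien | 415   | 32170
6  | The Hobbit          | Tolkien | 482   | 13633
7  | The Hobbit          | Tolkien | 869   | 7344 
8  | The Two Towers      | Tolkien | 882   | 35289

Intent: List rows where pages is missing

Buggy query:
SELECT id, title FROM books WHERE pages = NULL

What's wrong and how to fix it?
Bug: '= NULL' is always unknown in SQL three-valued logic, so no rows match

Fix: Use IS NULL to test for NULL

Corrected query:
SELECT id, title FROM books WHERE pages IS NULL

Result:
id | title       
---+-------------
4  | Burmese Days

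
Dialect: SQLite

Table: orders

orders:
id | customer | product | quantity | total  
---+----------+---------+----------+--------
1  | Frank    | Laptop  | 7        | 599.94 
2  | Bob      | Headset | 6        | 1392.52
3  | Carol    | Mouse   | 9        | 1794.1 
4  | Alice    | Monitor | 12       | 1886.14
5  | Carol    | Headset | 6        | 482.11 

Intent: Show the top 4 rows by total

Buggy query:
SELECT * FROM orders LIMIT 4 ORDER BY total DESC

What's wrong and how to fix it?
Bug: ORDER BY cannot follow LIMIT; LIMIT is the final clause

Fix: Sort with ORDER BY, then apply LIMIT

Corrected query:
SELECT * FROM orders ORDER BY total DESC LIMIT 4

Result:
id | customer | product | quantity | total  
---+----------+---------+----------+--------
4  | Alice    | Monitor | 12       | 1886.14
3  | Carol    | Mouse   | 9        | 1794.1 
2  | Bob      | Headset | 6        | 1392.52
1  | Frank    | Laptop  | 7        | 599.94 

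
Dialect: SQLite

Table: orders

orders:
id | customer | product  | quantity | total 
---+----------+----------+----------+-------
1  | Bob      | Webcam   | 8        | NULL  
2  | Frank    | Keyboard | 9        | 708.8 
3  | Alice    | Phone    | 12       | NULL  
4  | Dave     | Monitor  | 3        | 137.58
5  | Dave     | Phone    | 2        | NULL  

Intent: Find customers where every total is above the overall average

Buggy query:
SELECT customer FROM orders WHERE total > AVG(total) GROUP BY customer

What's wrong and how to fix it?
Bug: AVG() is an aggregate; it can't sit directly in WHERE

Fix: Compute the overall average in a scalar subquery and compare each group's MIN against it in HAVING

Corrected query:
SELECT customer FROM orders GROUP BY customer HAVING MIN(total) > (SELECT AVG(total) FROM orders)

Result:
customer
--------
Frank   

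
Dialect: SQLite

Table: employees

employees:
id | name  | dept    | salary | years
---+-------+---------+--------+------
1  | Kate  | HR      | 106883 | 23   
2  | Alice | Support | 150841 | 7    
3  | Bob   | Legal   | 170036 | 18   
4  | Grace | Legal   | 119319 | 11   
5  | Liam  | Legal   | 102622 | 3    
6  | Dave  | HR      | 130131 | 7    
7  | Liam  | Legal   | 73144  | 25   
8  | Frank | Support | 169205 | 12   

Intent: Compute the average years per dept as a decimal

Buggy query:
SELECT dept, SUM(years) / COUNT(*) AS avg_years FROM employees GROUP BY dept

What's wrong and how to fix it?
Bug: Both operands are integers, so '/' performs integer division and truncates

Fix: Multiply by 1.0 (or CAST to REAL) to force floating-point division

Corrected query:
SELECT dept, SUM(years) * 1.0 / COUNT(*) AS avg_years FROM employees GROUP BY dept

Result:
dept    | avg_years
--------+----------
HR      | 15       
Legal   | 14.25    
Support | 9.5      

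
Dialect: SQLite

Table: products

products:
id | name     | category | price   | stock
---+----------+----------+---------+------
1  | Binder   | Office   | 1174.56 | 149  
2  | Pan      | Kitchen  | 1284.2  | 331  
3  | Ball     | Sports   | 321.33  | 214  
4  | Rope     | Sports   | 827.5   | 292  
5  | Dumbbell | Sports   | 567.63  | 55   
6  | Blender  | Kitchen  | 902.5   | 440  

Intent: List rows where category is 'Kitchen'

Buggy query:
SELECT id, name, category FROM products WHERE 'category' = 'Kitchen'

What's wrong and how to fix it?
Bug: 'category' in single quotes is a string literal, not the column; the comparison is literal-vs-literal and never true

Fix: Remove the quotes around the column name (or use double quotes for an identifier)

Corrected query:
SELECT id, name, category FROM products WHERE category = 'Kitchen'

Result:
id | name    | category
---+---------+---------
2  | Pan     | Kitchen 
6  | Blender | Kitchen 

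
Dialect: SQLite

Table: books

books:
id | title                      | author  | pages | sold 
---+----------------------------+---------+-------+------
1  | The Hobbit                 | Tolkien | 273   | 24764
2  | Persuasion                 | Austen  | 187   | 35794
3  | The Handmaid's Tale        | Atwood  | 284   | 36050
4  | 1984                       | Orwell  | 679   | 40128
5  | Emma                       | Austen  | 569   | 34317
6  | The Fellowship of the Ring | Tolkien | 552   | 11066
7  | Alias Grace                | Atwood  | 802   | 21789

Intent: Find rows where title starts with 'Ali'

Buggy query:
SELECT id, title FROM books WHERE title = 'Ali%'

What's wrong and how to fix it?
Bug: '=' compares the literal string including the % character; pattern matching needs LIKE

Fix: Replace '=' with LIKE so 'Ali%' is treated as a pattern

Corrected query:
SELECT id, title FROM books WHERE title LIKE 'Ali%'

Result:
id | title      
---+------------
7  | Alias Grace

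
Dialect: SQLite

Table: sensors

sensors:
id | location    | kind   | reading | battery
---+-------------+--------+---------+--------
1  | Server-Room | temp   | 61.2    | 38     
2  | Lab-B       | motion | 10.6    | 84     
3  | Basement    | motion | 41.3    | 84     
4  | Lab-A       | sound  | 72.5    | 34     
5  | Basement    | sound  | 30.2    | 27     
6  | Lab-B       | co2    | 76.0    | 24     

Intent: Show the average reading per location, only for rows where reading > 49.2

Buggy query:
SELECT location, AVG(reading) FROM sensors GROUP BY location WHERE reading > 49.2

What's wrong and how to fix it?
Bug: Row-level WHERE must come before GROUP BY in the clause order

Fix: Place WHERE between FROM and GROUP BY

Corrected query:
SELECT location, AVG(reading) FROM sensors WHERE reading > 49.2 GROUP BY location

Result:
location    | AVG(reading)
------------+-------------
Lab-A       | 72.5        
Lab-B       | 76          
Server-Room | 61.2        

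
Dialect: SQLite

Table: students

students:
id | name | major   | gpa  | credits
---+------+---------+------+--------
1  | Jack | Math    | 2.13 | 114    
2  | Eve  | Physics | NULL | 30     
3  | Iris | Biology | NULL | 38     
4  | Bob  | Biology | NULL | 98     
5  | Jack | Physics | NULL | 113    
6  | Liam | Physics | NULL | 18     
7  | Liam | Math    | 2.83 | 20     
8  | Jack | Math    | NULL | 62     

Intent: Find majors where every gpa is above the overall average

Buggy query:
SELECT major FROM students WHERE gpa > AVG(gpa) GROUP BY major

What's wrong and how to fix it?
Bug: WHERE evaluates per row before aggregation, so AVG() is unavailable

Fix: Use a subquery for AVG and a HAVING MIN(...) filter so the condition holds for every row in the group

Corrected query:
SELECT major FROM students GROUP BY major HAVING MIN(gpa) > (SELECT AVG(gpa) FROM students)

Result:
(no rows)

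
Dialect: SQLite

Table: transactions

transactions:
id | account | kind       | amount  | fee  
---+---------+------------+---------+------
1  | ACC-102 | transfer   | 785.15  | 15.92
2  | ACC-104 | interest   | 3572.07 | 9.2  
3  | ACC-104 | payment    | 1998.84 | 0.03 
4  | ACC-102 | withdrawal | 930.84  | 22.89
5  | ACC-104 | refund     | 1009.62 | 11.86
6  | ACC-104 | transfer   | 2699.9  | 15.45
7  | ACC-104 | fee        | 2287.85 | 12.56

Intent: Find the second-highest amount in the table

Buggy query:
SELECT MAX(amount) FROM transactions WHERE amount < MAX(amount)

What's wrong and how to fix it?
Bug: The inner MAX is an aggregate inside WHERE, which is not allowed

Fix: Compute the overall MAX in a subquery, then take MAX of rows below it

Corrected query:
SELECT MAX(amount) FROM transactions WHERE amount < (SELECT MAX(amount) FROM transactions)

Result:
MAX(amount)
-----------
2699.9     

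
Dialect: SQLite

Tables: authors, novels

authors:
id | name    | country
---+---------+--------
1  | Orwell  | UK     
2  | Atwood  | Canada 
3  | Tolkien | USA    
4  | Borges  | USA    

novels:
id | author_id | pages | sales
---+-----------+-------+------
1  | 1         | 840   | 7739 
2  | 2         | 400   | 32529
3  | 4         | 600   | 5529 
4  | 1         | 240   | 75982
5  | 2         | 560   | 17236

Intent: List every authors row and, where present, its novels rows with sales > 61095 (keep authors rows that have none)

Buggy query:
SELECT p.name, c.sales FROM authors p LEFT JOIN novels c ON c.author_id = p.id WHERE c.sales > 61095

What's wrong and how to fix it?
Bug: Filtering c.sales in WHERE discards the NULL rows produced by LEFT JOIN, turning it into an inner join

Fix: Put 'c.sales > 61095' in the JOIN's ON clause instead of WHERE

Corrected query:
SELECT p.name, c.sales FROM authors p LEFT JOIN novels c ON c.author_id = p.id AND c.sales > 61095

Result:
name    | sales
--------+------
Orwell  | 75982
Atwood  | NULL 
Tolkien | NULL 
Borges  | NULL 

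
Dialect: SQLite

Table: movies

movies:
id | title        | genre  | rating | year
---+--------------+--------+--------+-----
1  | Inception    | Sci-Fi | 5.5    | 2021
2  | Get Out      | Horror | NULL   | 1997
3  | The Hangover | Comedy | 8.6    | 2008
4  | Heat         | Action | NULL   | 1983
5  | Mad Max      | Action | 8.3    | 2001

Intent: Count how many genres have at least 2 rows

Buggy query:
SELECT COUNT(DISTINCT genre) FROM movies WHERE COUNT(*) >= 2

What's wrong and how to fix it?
Bug: COUNT(*) cannot appear in WHERE; the per-group count doesn't exist yet

Fix: Group first with HAVING COUNT(*) >= 2, then COUNT the resulting groups

Corrected query:
SELECT COUNT(*) FROM (SELECT genre FROM movies GROUP BY genre HAVING COUNT(*) >= 2)

Result:
COUNT(*)
--------
1       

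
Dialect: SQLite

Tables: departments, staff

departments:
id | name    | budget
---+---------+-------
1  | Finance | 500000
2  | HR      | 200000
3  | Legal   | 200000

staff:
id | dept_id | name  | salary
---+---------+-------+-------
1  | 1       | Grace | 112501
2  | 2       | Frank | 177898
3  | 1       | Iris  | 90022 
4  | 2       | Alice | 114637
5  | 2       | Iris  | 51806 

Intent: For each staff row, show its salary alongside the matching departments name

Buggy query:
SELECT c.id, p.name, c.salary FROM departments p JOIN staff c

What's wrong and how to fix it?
Bug: Missing join condition: each staff row is matched to all departments rows instead of just its own

Fix: Specify the join condition linking the foreign key to the parent id

Corrected query:
SELECT c.id, p.name, c.salary FROM departments p JOIN staff c ON c.dept_id = p.id

Result:
id | name    | salary
---+---------+-------
1  | Finance | 112501
2  | HR      | 177898
3  | Finance | 90022 
4  | HR      | 114637
5  | HR      | 51806 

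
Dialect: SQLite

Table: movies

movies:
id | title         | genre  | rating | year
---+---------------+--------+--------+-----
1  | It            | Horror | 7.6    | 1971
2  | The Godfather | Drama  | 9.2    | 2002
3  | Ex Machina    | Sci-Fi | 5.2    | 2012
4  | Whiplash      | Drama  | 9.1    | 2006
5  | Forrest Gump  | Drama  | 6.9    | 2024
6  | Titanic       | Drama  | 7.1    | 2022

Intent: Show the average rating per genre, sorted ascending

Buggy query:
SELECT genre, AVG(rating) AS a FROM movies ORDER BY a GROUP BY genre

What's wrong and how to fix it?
Bug: GROUP BY must precede ORDER BY

Fix: Reorder: SELECT … FROM … GROUP BY … ORDER BY …

Corrected query:
SELECT genre, AVG(rating) AS a FROM movies GROUP BY genre ORDER BY a

Result:
genre  | a    
-------+------
Sci-Fi | 5.2  
Horror | 7.6  
Drama  | 8.075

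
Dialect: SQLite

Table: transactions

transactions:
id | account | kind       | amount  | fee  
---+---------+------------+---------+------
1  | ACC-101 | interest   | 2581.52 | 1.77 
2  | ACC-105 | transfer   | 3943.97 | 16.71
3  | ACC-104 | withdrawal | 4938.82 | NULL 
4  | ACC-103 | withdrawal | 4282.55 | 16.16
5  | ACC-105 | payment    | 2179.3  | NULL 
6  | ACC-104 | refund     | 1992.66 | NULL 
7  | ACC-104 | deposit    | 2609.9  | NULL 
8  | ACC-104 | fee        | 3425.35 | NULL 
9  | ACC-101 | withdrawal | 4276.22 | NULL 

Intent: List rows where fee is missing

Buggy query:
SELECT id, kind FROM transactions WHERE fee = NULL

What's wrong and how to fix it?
Bug: Comparing to NULL with '=' never matches; NULL = NULL is unknown, not true

Fix: Replace '= NULL' with 'IS NULL'

Corrected query:
SELECT id, kind FROM transactions WHERE fee IS NULL

Result:
id | kind      
---+-----------
3  | withdrawal
5  | payment   
6  | refund    
7  | deposit   
8  | fee       
9  | withdrawal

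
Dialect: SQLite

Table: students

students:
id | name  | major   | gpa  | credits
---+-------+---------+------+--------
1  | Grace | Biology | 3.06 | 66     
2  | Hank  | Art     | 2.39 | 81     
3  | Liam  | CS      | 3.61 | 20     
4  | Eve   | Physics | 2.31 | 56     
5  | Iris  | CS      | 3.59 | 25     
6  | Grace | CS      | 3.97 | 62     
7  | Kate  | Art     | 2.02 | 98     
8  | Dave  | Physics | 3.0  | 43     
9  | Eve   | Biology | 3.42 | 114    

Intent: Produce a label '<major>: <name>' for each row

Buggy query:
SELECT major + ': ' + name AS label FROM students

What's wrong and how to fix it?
Bug: '+' is numeric addition; on text columns SQLite converts them to 0 instead of concatenating

Fix: Replace + with || to concatenate text

Corrected query:
SELECT major || ': ' || name AS label FROM students

Result:
label         
--------------
Biology: Grace
Art: Hank     
CS: Liam      
Physics: Eve  
CS: Iris      
CS: Grace     
Art: Kate     
Physics: Dave 
Biology: Eve  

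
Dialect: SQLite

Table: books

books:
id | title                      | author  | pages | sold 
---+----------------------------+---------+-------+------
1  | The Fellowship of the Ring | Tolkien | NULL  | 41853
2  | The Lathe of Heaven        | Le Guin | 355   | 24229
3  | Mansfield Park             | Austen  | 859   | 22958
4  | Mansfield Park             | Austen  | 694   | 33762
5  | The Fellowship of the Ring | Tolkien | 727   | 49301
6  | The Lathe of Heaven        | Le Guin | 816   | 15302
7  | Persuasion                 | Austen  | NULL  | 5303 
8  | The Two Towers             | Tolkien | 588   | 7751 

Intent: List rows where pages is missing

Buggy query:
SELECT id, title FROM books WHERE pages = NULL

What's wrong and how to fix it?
Bug: Comparing to NULL with '=' never matches; NULL = NULL is unknown, not true

Fix: Replace '= NULL' with 'IS NULL'

Corrected query:
SELECT id, title FROM books WHERE pages IS NULL

Result:
id | title                     
---+---------------------------
1  | The Fellowship of the Ring
7  | Persuasion                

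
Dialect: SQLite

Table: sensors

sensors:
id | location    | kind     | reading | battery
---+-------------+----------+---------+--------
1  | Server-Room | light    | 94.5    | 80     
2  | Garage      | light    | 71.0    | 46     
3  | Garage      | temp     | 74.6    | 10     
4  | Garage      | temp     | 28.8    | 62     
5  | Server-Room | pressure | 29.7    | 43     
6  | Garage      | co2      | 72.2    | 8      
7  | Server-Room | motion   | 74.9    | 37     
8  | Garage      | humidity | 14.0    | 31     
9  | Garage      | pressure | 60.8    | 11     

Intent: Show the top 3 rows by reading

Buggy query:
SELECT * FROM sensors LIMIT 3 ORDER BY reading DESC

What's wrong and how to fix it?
Bug: LIMIT must come after ORDER BY

Fix: Sort with ORDER BY, then apply LIMIT

Corrected query:
SELECT * FROM sensors ORDER BY reading DESC LIMIT 3

Result:
id | location    | kind   | reading | battery
---+-------------+--------+---------+--------
1  | Server-Room | light  | 94.5    | 80     
7  | Server-Room | motion | 74.9    | 37     
3  | Garage      | temp   | 74.6    | 10     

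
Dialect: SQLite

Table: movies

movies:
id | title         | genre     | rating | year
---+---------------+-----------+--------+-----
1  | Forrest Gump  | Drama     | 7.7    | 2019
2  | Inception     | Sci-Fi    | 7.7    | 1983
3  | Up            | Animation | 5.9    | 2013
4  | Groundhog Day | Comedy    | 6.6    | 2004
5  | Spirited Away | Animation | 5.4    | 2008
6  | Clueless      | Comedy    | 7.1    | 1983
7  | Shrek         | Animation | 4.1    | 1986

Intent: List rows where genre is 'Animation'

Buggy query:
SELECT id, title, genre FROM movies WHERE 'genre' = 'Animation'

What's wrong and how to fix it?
Bug: Single quotes denote string literals in SQL; the column name is being compared as a constant string

Fix: Remove the quotes around the column name (or use double quotes for an identifier)

Corrected query:
SELECT id, title, genre FROM movies WHERE genre = 'Animation'

Result:
id | title         | genre    
---+---------------+----------
3  | Up            | Animation
5  | Spirited Away | Animation
7  | Shrek         | Animation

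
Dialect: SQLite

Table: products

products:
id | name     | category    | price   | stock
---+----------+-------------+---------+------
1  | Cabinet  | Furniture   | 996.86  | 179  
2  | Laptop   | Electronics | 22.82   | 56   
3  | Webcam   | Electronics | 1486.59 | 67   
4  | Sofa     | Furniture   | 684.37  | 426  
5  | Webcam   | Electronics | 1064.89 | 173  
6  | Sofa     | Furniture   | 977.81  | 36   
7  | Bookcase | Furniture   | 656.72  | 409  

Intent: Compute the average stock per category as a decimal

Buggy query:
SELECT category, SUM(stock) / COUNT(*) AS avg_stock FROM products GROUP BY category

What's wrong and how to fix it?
Bug: Both operands are integers, so '/' performs integer division and truncates

Fix: Cast one side to REAL so the division keeps the fractional part

Corrected query:
SELECT category, SUM(stock) * 1.0 / COUNT(*) AS avg_stock FROM products GROUP BY category

Result:
category    | avg_stock
------------+----------
Electronics | 98.666667
Furniture   | 262.5    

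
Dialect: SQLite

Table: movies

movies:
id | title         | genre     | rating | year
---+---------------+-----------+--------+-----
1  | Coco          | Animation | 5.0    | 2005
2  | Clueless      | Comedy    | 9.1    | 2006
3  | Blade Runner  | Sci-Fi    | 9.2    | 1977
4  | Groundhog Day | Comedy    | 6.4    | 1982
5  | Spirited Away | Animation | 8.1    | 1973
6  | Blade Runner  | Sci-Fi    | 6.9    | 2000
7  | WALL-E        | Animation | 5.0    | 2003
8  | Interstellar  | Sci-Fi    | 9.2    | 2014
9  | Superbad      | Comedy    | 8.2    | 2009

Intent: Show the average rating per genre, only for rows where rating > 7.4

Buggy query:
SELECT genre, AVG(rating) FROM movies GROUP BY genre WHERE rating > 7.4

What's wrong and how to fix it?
Bug: WHERE cannot follow GROUP BY

Fix: Move the WHERE clause before GROUP BY

Corrected query:
SELECT genre, AVG(rating) FROM movies WHERE rating > 7.4 GROUP BY genre

Result:
genre     | AVG(rating)
----------+------------
Animation | 8.1        
Comedy    | 8.65       
Sci-Fi    | 9.2        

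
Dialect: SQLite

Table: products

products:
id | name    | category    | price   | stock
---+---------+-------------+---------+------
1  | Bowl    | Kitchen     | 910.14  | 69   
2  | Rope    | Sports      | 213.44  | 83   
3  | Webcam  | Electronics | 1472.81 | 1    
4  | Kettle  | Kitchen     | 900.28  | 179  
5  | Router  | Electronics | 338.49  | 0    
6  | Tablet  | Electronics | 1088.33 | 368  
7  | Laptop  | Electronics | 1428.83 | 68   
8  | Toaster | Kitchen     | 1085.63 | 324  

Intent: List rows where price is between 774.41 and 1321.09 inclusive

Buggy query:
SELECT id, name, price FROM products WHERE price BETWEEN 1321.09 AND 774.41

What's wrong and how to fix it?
Bug: BETWEEN expects the lower bound first; with 1321.09 AND 774.41 the range is empty

Fix: Swap the bounds so the smaller value comes first

Corrected query:
SELECT id, name, price FROM products WHERE price BETWEEN 774.41 AND 1321.09

Result:
id | name    | price  
---+---------+--------
1  | Bowl    | 910.14 
4  | Kettle  | 900.28 
6  | Tablet  | 1088.33
8  | Toaster | 1085.63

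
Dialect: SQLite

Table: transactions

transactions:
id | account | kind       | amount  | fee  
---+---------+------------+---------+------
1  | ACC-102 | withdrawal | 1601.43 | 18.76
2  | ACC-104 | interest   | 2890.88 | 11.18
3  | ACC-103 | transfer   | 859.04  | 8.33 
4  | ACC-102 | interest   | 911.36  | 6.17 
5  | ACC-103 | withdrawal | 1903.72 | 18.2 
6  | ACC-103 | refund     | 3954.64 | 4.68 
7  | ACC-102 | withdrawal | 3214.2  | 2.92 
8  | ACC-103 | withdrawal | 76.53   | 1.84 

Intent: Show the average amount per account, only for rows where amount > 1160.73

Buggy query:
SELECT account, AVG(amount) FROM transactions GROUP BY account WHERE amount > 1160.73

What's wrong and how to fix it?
Bug: WHERE cannot follow GROUP BY

Fix: Place WHERE between FROM and GROUP BY

Corrected query:
SELECT account, AVG(amount) FROM transactions WHERE amount > 1160.73 GROUP BY account

Result:
account | AVG(amount)
--------+------------
ACC-102 | 2407.815   
ACC-103 | 2929.18    
ACC-104 | 2890.88    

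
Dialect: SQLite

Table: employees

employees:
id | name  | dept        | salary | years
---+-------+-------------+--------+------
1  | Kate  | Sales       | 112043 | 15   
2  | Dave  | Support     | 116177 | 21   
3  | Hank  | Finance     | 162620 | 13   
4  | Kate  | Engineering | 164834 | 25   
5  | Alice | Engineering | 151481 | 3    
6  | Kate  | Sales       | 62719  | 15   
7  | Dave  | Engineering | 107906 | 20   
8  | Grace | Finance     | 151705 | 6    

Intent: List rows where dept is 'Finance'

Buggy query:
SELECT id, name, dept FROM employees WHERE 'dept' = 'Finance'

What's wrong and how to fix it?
Bug: 'dept' in single quotes is a string literal, not the column; the comparison is literal-vs-literal and never true

Fix: Remove the quotes around the column name (or use double quotes for an identifier)

Corrected query:
SELECT id, name, dept FROM employees WHERE dept = 'Finance'

Result:
id | name  | dept   
---+-------+--------
3  | Hank  | Finance
8  | Grace | Finance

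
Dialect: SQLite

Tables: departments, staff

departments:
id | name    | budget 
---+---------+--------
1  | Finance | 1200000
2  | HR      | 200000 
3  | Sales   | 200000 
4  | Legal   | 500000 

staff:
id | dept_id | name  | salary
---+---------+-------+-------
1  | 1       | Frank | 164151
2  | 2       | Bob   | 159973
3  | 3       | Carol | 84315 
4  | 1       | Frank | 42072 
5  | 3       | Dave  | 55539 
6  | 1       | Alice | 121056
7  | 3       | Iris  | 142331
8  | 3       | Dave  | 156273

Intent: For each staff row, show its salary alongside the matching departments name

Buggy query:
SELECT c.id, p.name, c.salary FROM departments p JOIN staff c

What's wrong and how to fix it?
Bug: Missing join condition: each staff row is matched to all departments rows instead of just its own

Fix: Specify the join condition linking the foreign key to the parent id

Corrected query:
SELECT c.id, p.name, c.salary FROM departments p JOIN staff c ON c.dept_id = p.id

Result:
id | name    | salary
---+---------+-------
1  | Finance | 164151
2  | HR      | 159973
3  | Sales   | 84315 
4  | Finance | 42072 
5  | Sales   | 55539 
6  | Finance | 121056
7  | Sales   | 142331
8  | Sales   | 156273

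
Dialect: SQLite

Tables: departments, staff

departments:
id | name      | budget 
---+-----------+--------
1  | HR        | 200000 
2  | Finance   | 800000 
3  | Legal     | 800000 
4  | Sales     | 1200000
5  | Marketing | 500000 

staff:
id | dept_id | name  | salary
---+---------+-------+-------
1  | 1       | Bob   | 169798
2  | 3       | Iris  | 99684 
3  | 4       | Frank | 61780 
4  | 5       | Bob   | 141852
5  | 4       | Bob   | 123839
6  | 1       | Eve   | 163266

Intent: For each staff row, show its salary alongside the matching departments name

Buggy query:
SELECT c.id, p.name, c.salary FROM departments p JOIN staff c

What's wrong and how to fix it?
Bug: JOIN with no ON clause produces a cartesian product; every staff row pairs with every departments row

Fix: Add ON c.dept_id = p.id to the JOIN

Corrected query:
SELECT c.id, p.name, c.salary FROM departments p JOIN staff c ON c.dept_id = p.id

Result:
id | name      | salary
---+-----------+-------
1  | HR        | 169798
2  | Legal     | 99684 
3  | Sales     | 61780 
4  | Marketing | 141852
5  | Sales     | 123839
6  | HR        | 163266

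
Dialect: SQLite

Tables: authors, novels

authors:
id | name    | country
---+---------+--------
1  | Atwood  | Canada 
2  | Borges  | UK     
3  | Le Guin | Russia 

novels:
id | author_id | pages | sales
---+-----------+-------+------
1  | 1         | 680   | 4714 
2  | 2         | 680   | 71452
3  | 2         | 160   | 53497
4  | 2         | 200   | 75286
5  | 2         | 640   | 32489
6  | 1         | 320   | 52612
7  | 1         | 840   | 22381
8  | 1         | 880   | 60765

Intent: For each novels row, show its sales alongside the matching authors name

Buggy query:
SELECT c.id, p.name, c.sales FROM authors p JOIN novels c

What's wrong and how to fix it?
Bug: JOIN with no ON clause produces a cartesian product; every novels row pairs with every authors row

Fix: Specify the join condition linking the foreign key to the parent id

Corrected query:
SELECT c.id, p.name, c.sales FROM authors p JOIN novels c ON c.author_id = p.id

Result:
id | name   | sales
---+--------+------
1  | Atwood | 4714 
2  | Borges | 71452
3  | Borges | 53497
4  | Borges | 75286
5  | Borges | 32489
6  | Atwood | 52612
7  | Atwood | 22381
8  | Atwood | 60765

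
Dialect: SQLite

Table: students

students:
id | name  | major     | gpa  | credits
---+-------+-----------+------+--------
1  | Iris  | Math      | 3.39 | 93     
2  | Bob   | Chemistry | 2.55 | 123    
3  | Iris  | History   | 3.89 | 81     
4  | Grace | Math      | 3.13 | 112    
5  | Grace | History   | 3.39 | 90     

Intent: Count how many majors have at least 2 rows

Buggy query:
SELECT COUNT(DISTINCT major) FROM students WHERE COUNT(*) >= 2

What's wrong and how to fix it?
Bug: COUNT(*) cannot appear in WHERE; the per-group count doesn't exist yet

Fix: Use a subquery that GROUPs and filters with HAVING, then count its rows

Corrected query:
SELECT COUNT(*) FROM (SELECT major FROM students GROUP BY major HAVING COUNT(*) >= 2)

Result:
COUNT(*)
--------
2       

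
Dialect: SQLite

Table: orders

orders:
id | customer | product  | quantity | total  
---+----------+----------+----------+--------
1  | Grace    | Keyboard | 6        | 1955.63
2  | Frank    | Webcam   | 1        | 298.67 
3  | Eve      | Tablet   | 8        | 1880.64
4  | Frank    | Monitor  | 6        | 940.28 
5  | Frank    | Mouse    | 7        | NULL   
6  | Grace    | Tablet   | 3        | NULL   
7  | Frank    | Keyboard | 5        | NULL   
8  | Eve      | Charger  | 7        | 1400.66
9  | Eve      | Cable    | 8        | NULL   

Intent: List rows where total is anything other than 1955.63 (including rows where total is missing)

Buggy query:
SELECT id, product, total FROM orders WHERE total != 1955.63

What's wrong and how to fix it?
Bug: 'total != 1955.63' is unknown when total is NULL, so NULL rows are silently excluded

Fix: Add an explicit OR total IS NULL to include the missing-value rows

Corrected query:
SELECT id, product, total FROM orders WHERE total != 1955.63 OR total IS NULL

Result:
id | product  | total  
---+----------+--------
2  | Webcam   | 298.67 
3  | Tablet   | 1880.64
4  | Monitor  | 940.28 
5  | Mouse    | NULL   
6  | Tablet   | NULL   
7  | Keyboard | NULL   
8  | Charger  | 1400.66
9  | Cable    | NULL   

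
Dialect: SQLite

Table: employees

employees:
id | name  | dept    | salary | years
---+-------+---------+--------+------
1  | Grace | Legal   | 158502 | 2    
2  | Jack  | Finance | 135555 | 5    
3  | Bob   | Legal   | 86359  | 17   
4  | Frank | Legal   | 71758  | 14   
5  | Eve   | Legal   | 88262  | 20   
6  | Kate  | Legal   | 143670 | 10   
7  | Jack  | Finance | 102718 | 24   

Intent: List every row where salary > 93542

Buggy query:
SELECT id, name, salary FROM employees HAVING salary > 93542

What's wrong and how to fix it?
Bug: This is a non-aggregate query (no GROUP BY, no aggregates), so in SQLite the HAVING clause is invalid here; a row-level condition belongs in WHERE

Fix: Use WHERE for row-level filtering

Corrected query:
SELECT id, name, salary FROM employees WHERE salary > 93542

Result:
id | name  | salary
---+-------+-------
1  | Grace | 158502
2  | Jack  | 135555
6  | Kate  | 143670
7  | Jack  | 102718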